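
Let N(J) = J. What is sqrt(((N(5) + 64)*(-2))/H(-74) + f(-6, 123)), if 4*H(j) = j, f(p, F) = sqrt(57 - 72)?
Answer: sqrt(10212 + 1369*I*sqrt(15))/37 ≈ 2.8164 + 0.68757*I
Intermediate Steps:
f(p, F) = I*sqrt(15) (f(p, F) = sqrt(-15) = I*sqrt(15))
H(j) = j/4
sqrt(((N(5) + 64)*(-2))/H(-74) + f(-6, 123)) = sqrt(((5 + 64)*(-2))/(((1/4)*(-74))) + I*sqrt(15)) = sqrt((69*(-2))/(-37/2) + I*sqrt(15)) = sqrt(-138*(-2/37) + I*sqrt(15)) = sqrt(276/37 + I*sqrt(15))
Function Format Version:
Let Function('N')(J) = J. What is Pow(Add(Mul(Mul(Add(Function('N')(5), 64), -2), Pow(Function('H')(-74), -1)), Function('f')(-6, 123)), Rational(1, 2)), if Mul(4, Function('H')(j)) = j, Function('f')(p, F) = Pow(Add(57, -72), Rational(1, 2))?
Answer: Mul(Rational(1, 37), Pow(Add(10212, Mul(1369, I, Pow(15, Rational(1, 2)))), Rational(1, 2))) ≈ Add(2.8164, Mul(0.68757, I))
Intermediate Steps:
Function('f')(p, F) = Mul(I, Pow(15, Rational(1, 2))) (Function('f')(p, F) = Pow(-15, Rational(1, 2)) = Mul(I, Pow(15, Rational(1, 2))))
Function('H')(j) = Mul(Rational(1, 4), j)
Pow(Add(Mul(Mul(Add(Function('N')(5), 64), -2), Pow(Function('H')(-74), -1)), Function('f')(-6, 123)), Rational(1, 2)) = Pow(Add(Mul(Mul(Add(5, 64), -2), Pow(Mul(Rational(1, 4), -74), -1)), Mul(I, Pow(15, Rational(1, 2)))), Rational(1, 2)) = Pow(Add(Mul(Mul(69, -2), Pow(Rational(-37, 2), -1)), Mul(I, Pow(15, Rational(1, 2)))), Rational(1, 2)) = Pow(Add(Mul(-138, Rational(-2, 37)), Mul(I, Pow(15, Rational(1, 2)))), Rational(1, 2)) = Pow(Add(Rational(276, 37), Mul(I, Pow(15, Rational(1, 2)))), Rational(1, 2))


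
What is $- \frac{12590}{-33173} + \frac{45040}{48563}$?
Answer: $\frac{2105520090}{1610980399} \approx 1.307$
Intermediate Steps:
$- \frac{12590}{-33173} + \frac{45040}{48563} = \left(-12590\right) \left(- \frac{1}{33173}\right) + 45040 \cdot \frac{1}{48563} = \frac{12590}{33173} + \frac{45040}{48563} = \frac{2105520090}{1610980399}$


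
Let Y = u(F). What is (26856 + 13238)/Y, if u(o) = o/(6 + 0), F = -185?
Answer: -240564/185 ≈ -1300.3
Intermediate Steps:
u(o) = o/6
Y = -185/6 (Y = (1/6)*(-185) = -185/6 ≈ -30.833)
(26856 + 13238)/Y = (26856 + 13238)/(-185/6) = 40094*(-6/185) = -240564/185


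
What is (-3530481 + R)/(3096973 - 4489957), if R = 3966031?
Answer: -217775/696492 ≈ -0.31267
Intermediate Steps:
(-3530481 + R)/(3096973 - 4489957) = (-3530481 + 3966031)/(3096973 - 4489957) = 435550/(-1392984) = 435550*(-1/1392984) = -217775/696492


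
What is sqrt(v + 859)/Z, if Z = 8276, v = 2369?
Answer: sqrt(807)/4138 ≈ 0.0068651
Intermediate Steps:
sqrt(v + 859)/Z = sqrt(2369 + 859)/8276 = sqrt(3228)*(1/8276) = (2*sqrt(807))*(1/8276) = sqrt(807)/4138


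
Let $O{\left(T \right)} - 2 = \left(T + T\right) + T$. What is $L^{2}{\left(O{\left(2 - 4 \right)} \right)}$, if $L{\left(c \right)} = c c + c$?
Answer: $144$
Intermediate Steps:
$O{\left(T \right)} = 2 + 3 T$ ($O{\left(T \right)} = 2 + \left(\left(T + T\right) + T\right) = 2 + \left(2 T + T\right) = 2 + 3 T$)
$L{\left(c \right)} = c + c^{2}$ ($L{\left(c \right)} = c^{2} + c = c + c^{2}$)
$L^{2}{\left(O{\left(2 - 4 \right)} \right)} = \left(\left(2 + 3 \left(2 - 4\right)\right) \left(1 + \left(2 + 3 \left(2 - 4\right)\right)\right)\right)^{2} = \left(\left(2 + 3 \left(-2\right)\right) \left(1 + \left(2 + 3 \left(-2\right)\right)\right)\right)^{2} = \left(\left(2 - 6\right) \left(1 + \left(2 - 6\right)\right)\right)^{2} = \left(- 4 \left(1 - 4\right)\right)^{2} = \left(\left(-4\right) \left(-3\right)\right)^{2} = 12^{2} = 144$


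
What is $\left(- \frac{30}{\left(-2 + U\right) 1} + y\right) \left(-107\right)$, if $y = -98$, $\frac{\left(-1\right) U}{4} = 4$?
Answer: $\frac{30923}{3} \approx 10308.0$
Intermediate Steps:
$U = -16$ ($U = \left(-4\right) 4 = -16$)
$\left(- \frac{30}{\left(-2 + U\right) 1} + y\right) \left(-107\right) = \left(- \frac{30}{\left(-2 - 16\right) 1} - 98\right) \left(-107\right) = \left(- \frac{30}{\left(-18\right) 1} - 98\right) \left(-107\right) = \left(- \frac{30}{-18} - 98\right) \left(-107\right) = \left(\left(-30\right) \left(- \frac{1}{18}\right) - 98\right) \left(-107\right) = \left(\frac{5}{3} - 98\right) \left(-107\right) = \left(- \frac{289}{3}\right) \left(-107\right) = \frac{30923}{3}$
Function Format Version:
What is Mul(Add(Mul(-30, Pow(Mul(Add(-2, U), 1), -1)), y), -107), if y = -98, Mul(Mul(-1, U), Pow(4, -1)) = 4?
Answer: Rational(30923, 3) ≈ 10308.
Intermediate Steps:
U = -16 (U = Mul(-4, 4) = -16)
Mul(Add(Mul(-30, Pow(Mul(Add(-2, U), 1), -1)), y), -107) = Mul(Add(Mul(-30, Pow(Mul(Add(-2, -16), 1), -1)), -98), -107) = Mul(Add(Mul(-30, Pow(Mul(-18, 1), -1)), -98), -107) = Mul(Add(Mul(-30, Pow(-18, -1)), -98), -107) = Mul(Add(Mul(-30, Rational(-1, 18)), -98), -107) = Mul(Add(Rational(5, 3), -98), -107) = Mul(Rational(-289, 3), -107) = Rational(30923, 3)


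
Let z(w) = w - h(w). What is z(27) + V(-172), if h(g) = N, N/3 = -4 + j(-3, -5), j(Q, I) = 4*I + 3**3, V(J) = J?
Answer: -154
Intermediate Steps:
j(Q, I) = 27 + 4*I (j(Q, I) = 4*I + 27 = 27 + 4*I)
N = 9 (N = 3*(-4 + (27 + 4*(-5))) = 3*(-4 + (27 - 20)) = 3*(-4 + 7) = 3*3 = 9)
h(g) = 9
z(w) = -9 + w (z(w) = w - 1*9 = w - 9 = -9 + w)
z(27) + V(-172) = (-9 + 27) - 172 = 18 - 172 = -154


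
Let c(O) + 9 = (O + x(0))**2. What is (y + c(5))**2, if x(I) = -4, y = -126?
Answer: 17956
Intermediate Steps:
c(O) = -9 + (-4 + O)**2 (c(O) = -9 + (O - 4)**2 = -9 + (-4 + O)**2)
(y + c(5))**2 = (-126 + (-9 + (-4 + 5)**2))**2 = (-126 + (-9 + 1**2))**2 = (-126 + (-9 + 1))**2 = (-126 - 8)**2 = (-134)**2 = 17956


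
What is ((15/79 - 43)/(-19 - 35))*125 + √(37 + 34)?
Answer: 211375/2133 + √71 ≈ 107.52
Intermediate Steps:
((15/79 - 43)/(-19 - 35))*125 + √(37 + 34) = ((15*(1/79) - 43)/(-54))*125 + √71 = ((15/79 - 43)*(-1/54))*125 + √71 = -3382/79*(-1/54)*125 + √71 = (1691/2133)*125 + √71 = 211375/2133 + √71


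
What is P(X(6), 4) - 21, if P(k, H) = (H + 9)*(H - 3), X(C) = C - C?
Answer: -8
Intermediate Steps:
X(C) = 0
P(k, H) = (-3 + H)*(9 + H) (P(k, H) = (9 + H)*(-3 + H) = (-3 + H)*(9 + H))
P(X(6), 4) - 21 = (-27 + 4² + 6*4) - 21 = (-27 + 16 + 24) - 21 = 13 - 21 = -8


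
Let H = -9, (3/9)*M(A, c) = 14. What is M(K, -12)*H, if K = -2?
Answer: -378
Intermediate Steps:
M(A, c) = 42 (M(A, c) = 3*14 = 42)
M(K, -12)*H = 42*(-9) = -378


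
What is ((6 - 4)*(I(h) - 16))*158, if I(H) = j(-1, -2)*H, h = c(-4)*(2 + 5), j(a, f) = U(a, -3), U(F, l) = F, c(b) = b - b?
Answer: -5056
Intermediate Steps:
c(b) = 0
j(a, f) = a
h = 0 (h = 0*(2 + 5) = 0*7 = 0)
I(H) = -H
((6 - 4)*(I(h) - 16))*158 = ((6 - 4)*(-1*0 - 16))*158 = (2*(0 - 16))*158 = (2*(-16))*158 = -32*158 = -5056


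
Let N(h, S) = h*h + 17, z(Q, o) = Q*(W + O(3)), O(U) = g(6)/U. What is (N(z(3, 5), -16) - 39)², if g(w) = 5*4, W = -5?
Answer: 9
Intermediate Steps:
g(w) = 20
O(U) = 20/U
z(Q, o) = 5*Q/3 (z(Q, o) = Q*(-5 + 20/3) = Q*(5/3) = 5*Q/3)
N(h, S) = 17 + h² (N(h, S) = h² + 17 = 17 + h²)
(N(z(3, 5), -16) - 39)² = ((17 + ((5/3)*3)²) - 39)² = ((17 + 5²) - 39)² = ((17 + 25) - 39)² = (42 - 39)² = 3² = 9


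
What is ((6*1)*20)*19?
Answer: 2280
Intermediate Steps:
((6*1)*20)*19 = (6*20)*19 = 120*19 = 2280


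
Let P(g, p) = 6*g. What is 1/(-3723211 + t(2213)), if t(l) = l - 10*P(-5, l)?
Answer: -1/3720698 ≈ -2.6877e-7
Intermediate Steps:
t(l) = 300 + l (t(l) = l - 60*(-5) = l - 10*(-30) = l + 300 = 300 + l)
1/(-3723211 + t(2213)) = 1/(-3723211 + (300 + 2213)) = 1/(-3723211 + 2513) = 1/(-3720698) = -1/3720698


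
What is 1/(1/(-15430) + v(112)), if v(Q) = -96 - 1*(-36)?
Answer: -15430/925801 ≈ -0.016667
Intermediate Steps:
v(Q) = -60 (v(Q) = -96 + 36 = -60)
1/(1/(-15430) + v(112)) = 1/(1/(-15430) - 60) = 1/(-1/15430 - 60) = 1/(-925801/15430) = -15430/925801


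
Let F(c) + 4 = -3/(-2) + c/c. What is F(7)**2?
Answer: 9/4 ≈ 2.2500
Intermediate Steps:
F(c) = -3/2 (F(c) = -4 + (-3/(-2) + c/c) = -4 + (-3*(-1/2) + 1) = -4 + (3/2 + 1) = -4 + 5/2 = -3/2)
F(7)**2 = (-3/2)**2 = 9/4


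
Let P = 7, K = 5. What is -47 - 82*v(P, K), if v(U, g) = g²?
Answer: -2097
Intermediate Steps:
-47 - 82*v(P, K) = -47 - 82*5² = -47 - 82*25 = -47 - 2050 = -2097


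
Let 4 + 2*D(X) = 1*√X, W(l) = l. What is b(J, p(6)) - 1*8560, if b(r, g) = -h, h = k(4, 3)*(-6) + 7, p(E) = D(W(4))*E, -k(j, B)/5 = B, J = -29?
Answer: -8657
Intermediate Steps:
k(j, B) = -5*B
D(X) = -2 + √X/2 (D(X) = -2 + (1*√X)/2 = -2 + √X/2)
p(E) = -E (p(E) = (-2 + √4/2)*E = (-2 + (½)*2)*E = (-2 + 1)*E = -E)
h = 97 (h = -5*3*(-6) + 7 = -15*(-6) + 7 = 90 + 7 = 97)
b(r, g) = -97 (b(r, g) = -1*97 = -97)
b(J, p(6)) - 1*8560 = -97 - 1*8560 = -97 - 8560 = -8657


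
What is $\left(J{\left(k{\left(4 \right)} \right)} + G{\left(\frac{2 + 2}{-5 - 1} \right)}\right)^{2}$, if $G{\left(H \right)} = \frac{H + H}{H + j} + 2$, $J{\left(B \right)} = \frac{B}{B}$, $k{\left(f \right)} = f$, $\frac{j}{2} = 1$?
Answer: $4$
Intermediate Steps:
$j = 2$ ($j = 2 \cdot 1 = 2$)
$J{\left(B \right)} = 1$
$G{\left(H \right)} = 2 + \frac{2 H}{2 + H}$ ($G{\left(H \right)} = \frac{H + H}{H + 2} + 2 = \frac{2 H}{2 + H} + 2 = 2 + \frac{2 H}{2 + H}$)
$\left(J{\left(k{\left(4 \right)} \right)} + G{\left(\frac{2 + 2}{-5 - 1} \right)}\right)^{2} = \left(1 + \frac{4 \left(1 + \frac{2 + 2}{-5 - 1}\right)}{2 + \frac{2 + 2}{-5 - 1}}\right)^{2} = \left(1 + \frac{4 \left(1 + \frac{4}{-6}\right)}{2 + \frac{4}{-6}}\right)^{2} = \left(1 + \frac{4 \left(1 + 4 \left(- \frac{1}{6}\right)\right)}{2 + 4 \left(- \frac{1}{6}\right)}\right)^{2} = \left(1 + \frac{4 \left(1 - \frac{2}{3}\right)}{2 - \frac{2}{3}}\right)^{2} = \left(1 + 4 \frac{1}{\frac{4}{3}} \cdot \frac{1}{3}\right)^{2} = \left(1 + 4 \cdot \frac{3}{4} \cdot \frac{1}{3}\right)^{2} = \left(1 + 1\right)^{2} = 2^{2} = 4$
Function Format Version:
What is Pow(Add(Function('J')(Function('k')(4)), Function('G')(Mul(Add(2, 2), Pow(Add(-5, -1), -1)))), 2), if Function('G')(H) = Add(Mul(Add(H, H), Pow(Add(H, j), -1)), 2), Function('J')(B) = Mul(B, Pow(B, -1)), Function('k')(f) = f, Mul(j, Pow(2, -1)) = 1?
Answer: 4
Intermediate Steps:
j = 2 (j = Mul(2, 1) = 2)
Function('J')(B) = 1
Function('G')(H) = Add(2, Mul(2, H, Pow(Add(2, H), -1))) (Function('G')(H) = Add(Mul(Add(H, H), Pow(Add(H, 2), -1)), 2) = Add(Mul(Mul(2, H), Pow(Add(2, H), -1)), 2) = Add(Mul(2, H, Pow(Add(2, H), -1)), 2) = Add(2, Mul(2, H, Pow(Add(2, H), -1))))
Pow(Add(Function('J')(Function('k')(4)), Function('G')(Mul(Add(2, 2), Pow(Add(-5, -1), -1)))), 2) = Pow(Add(1, Mul(4, Pow(Add(2, Mul(Add(2, 2), Pow(Add(-5, -1), -1))), -1), Add(1, Mul(Add(2, 2), Pow(Add(-5, -1), -1))))), 2) = Pow(Add(1, Mul(4, Pow(Add(2, Mul(4, Pow(-6, -1))), -1), Add(1, Mul(4, Pow(-6, -1))))), 2) = Pow(Add(1, Mul(4, Pow(Add(2, Mul(4, Rational(-1, 6))), -1), Add(1, Mul(4, Rational(-1, 6))))), 2) = Pow(Add(1, Mul(4, Pow(Add(2, Rational(-2, 3)), -1), Add(1, Rational(-2, 3)))), 2) = Pow(Add(1, Mul(4, Pow(Rational(4, 3), -1), Rational(1, 3))), 2) = Pow(Add(1, Mul(4, Rational(3, 4), Rational(1, 3))), 2) = Pow(Add(1, 1), 2) = Pow(2, 2) = 4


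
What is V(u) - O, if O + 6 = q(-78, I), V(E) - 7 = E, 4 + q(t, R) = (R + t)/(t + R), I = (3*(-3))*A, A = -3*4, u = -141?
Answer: -125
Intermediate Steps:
A = -12
I = 108 (I = (3*(-3))*(-12) = -9*(-12) = 108)
q(t, R) = -3 (q(t, R) = -4 + (R + t)/(t + R) = -4 + (R + t)/(R + t) = -4 + 1 = -3)
V(E) = 7 + E
O = -9 (O = -6 - 3 = -9)
V(u) - O = (7 - 141) - 1*(-9) = -134 + 9 = -125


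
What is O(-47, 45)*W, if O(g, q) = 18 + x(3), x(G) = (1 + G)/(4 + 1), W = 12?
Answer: 1128/5 ≈ 225.60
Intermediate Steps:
x(G) = ⅕ + G/5 (x(G) = (1 + G)/5 = (1 + G)*(⅕) = ⅕ + G/5)
O(g, q) = 94/5 (O(g, q) = 18 + (⅕ + (⅕)*3) = 18 + (⅕ + ⅗) = 18 + ⅘ = 94/5)
O(-47, 45)*W = (94/5)*12 = 1128/5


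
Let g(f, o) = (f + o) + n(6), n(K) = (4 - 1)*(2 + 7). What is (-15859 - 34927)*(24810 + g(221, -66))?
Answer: -1269243712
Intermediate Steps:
n(K) = 27 (n(K) = 3*9 = 27)
g(f, o) = 27 + f + o (g(f, o) = (f + o) + 27 = 27 + f + o)
(-15859 - 34927)*(24810 + g(221, -66)) = (-15859 - 34927)*(24810 + (27 + 221 - 66)) = -50786*(24810 + 182) = -50786*24992 = -1269243712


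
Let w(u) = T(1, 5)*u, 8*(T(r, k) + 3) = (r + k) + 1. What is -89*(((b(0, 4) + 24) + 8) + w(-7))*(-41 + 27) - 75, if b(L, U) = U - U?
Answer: 233325/4 ≈ 58331.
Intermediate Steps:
b(L, U) = 0
T(r, k) = -23/8 + k/8 + r/8 (T(r, k) = -3 + ((r + k) + 1)/8 = -3 + ((k + r) + 1)/8 = -3 + (1 + k + r)/8 = -3 + (⅛ + k/8 + r/8) = -23/8 + k/8 + r/8)
w(u) = -17*u/8 (w(u) = (-23/8 + (⅛)*5 + (⅛)*1)*u = (-23/8 + 5/8 + ⅛)*u = -17*u/8)
-89*(((b(0, 4) + 24) + 8) + w(-7))*(-41 + 27) - 75 = -89*(((0 + 24) + 8) - 17/8*(-7))*(-41 + 27) - 75 = -89*((24 + 8) + 119/8)*(-14) - 75 = -89*(32 + 119/8)*(-14) - 75 = -33375*(-14)/8 - 75 = -89*(-2625/4) - 75 = 233625/4 - 75 = 233325/4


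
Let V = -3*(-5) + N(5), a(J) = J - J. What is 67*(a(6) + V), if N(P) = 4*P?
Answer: 2345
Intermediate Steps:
a(J) = 0
V = 35 (V = -3*(-5) + 4*5 = 15 + 20 = 35)
67*(a(6) + V) = 67*(0 + 35) = 67*35 = 2345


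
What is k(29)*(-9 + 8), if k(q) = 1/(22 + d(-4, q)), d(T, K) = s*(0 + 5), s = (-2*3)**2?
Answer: -1/202 ≈ -0.0049505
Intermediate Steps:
s = 36 (s = (-6)**2 = 36)
d(T, K) = 180 (d(T, K) = 36*(0 + 5) = 36*5 = 180)
k(q) = 1/202 (k(q) = 1/(22 + 180) = 1/202)
k(29)*(-9 + 8) = (-9 + 8)/202 = (1/202)*(-1) = -1/202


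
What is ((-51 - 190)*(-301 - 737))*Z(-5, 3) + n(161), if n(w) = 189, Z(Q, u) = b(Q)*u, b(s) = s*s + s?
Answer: 15009669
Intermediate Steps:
b(s) = s + s**2 (b(s) = s**2 + s = s + s**2)
Z(Q, u) = Q*u*(1 + Q) (Z(Q, u) = (Q*(1 + Q))*u = Q*u*(1 + Q))
((-51 - 190)*(-301 - 737))*Z(-5, 3) + n(161) = ((-51 - 190)*(-301 - 737))*(-5*3*(1 - 5)) + 189 = (-241*(-1038))*(-5*3*(-4)) + 189 = 250158*60 + 189 = 15009480 + 189 = 15009669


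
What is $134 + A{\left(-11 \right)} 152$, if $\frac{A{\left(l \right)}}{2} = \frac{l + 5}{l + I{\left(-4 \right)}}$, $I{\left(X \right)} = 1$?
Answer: $\frac{1582}{5} \approx 316.4$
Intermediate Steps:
$A{\left(l \right)} = \frac{2 \left(5 + l\right)}{1 + l}$ ($A{\left(l \right)} = 2 \frac{l + 5}{l + 1} = 2 \frac{5 + l}{1 + l} = \frac{2 \left(5 + l\right)}{1 + l}$)
$134 + A{\left(-11 \right)} 152 = 134 + \frac{2 \left(5 - 11\right)}{1 - 11} \cdot 152 = 134 + 2 \frac{1}{-10} \left(-6\right) 152 = 134 + 2 \left(- \frac{1}{10}\right) \left(-6\right) 152 = 134 + \frac{6}{5} \cdot 152 = 134 + \frac{912}{5} = \frac{1582}{5}$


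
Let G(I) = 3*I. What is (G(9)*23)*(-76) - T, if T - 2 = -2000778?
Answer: 1953580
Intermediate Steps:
T = -2000776 (T = 2 - 2000778 = -2000776)
(G(9)*23)*(-76) - T = ((3*9)*23)*(-76) - 1*(-2000776) = (27*23)*(-76) + 2000776 = 621*(-76) + 2000776 = -47196 + 2000776 = 1953580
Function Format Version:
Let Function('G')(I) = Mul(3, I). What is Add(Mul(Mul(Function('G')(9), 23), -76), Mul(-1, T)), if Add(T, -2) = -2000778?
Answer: 1953580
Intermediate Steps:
T = -2000776 (T = Add(2, -2000778) = -2000776)
Add(Mul(Mul(Function('G')(9), 23), -76), Mul(-1, T)) = Add(Mul(Mul(Mul(3, 9), 23), -76), Mul(-1, -2000776)) = Add(Mul(Mul(27, 23), -76), 2000776) = Add(Mul(621, -76), 2000776) = Add(-47196, 2000776) = 1953580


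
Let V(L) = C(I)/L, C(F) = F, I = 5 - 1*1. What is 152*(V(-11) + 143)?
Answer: 238488/11 ≈ 21681.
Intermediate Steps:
I = 4 (I = 5 - 1 = 4)
V(L) = 4/L
152*(V(-11) + 143) = 152*(4/(-11) + 143) = 152*(4*(-1/11) + 143) = 152*(-4/11 + 143) = 152*(1569/11) = 238488/11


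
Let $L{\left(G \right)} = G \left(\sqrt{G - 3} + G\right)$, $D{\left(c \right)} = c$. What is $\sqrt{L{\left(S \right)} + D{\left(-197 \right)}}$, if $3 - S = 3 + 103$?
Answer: $\sqrt{10412 - 103 i \sqrt{106}} \approx 102.17 - 5.1896 i$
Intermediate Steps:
$S = -103$ ($S = 3 - \left(3 + 103\right) = 3 - 106 = -103$)
$L{\left(G \right)} = G \left(G + \sqrt{-3 + G}\right)$ ($L{\left(G \right)} = G \left(\sqrt{-3 + G} + G\right) = G \left(G + \sqrt{-3 + G}\right)$)
$\sqrt{L{\left(S \right)} + D{\left(-197 \right)}} = \sqrt{- 103 \left(-103 + \sqrt{-3 - 103}\right) - 197} = \sqrt{- 103 \left(-103 + \sqrt{-106}\right) - 197} = \sqrt{- 103 \left(-103 + i \sqrt{106}\right) - 197} = \sqrt{\left(10609 - 103 i \sqrt{106}\right) - 197} = \sqrt{10412 - 103 i \sqrt{106}}$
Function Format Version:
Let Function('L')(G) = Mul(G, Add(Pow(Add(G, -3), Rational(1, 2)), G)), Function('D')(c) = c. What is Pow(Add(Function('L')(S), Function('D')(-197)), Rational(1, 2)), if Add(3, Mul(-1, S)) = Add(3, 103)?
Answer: Pow(Add(10412, Mul(-103, I, Pow(106, Rational(1, 2)))), Rational(1, 2)) ≈ Add(102.17, Mul(-5.1896, I))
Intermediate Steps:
S = -103 (S = Add(3, Mul(-1, Add(3, 103))) = Add(3, Mul(-1, 106)) = Add(3, -106) = -103)
Function('L')(G) = Mul(G, Add(G, Pow(Add(-3, G), Rational(1, 2)))) (Function('L')(G) = Mul(G, Add(Pow(Add(-3, G), Rational(1, 2)), G)) = Mul(G, Add(G, Pow(Add(-3, G), Rational(1, 2)))))
Pow(Add(Function('L')(S), Function('D')(-197)), Rational(1, 2)) = Pow(Add(Mul(-103, Add(-103, Pow(Add(-3, -103), Rational(1, 2)))), -197), Rational(1, 2)) = Pow(Add(Mul(-103, Add(-103, Pow(-106, Rational(1, 2)))), -197), Rational(1, 2)) = Pow(Add(Mul(-103, Add(-103, Mul(I, Pow(106, Rational(1, 2))))), -197), Rational(1, 2)) = Pow(Add(Add(10609, Mul(-103, I, Pow(106, Rational(1, 2)))), -197), Rational(1, 2)) = Pow(Add(10412, Mul(-103, I, Pow(106, Rational(1, 2)))), Rational(1, 2))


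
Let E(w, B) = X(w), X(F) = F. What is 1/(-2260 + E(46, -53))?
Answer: -1/2214 ≈ -0.00045167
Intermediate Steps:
E(w, B) = w
1/(-2260 + E(46, -53)) = 1/(-2260 + 46) = 1/(-2214) = -1/2214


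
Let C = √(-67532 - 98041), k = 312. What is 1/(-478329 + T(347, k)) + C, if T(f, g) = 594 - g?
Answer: -1/478047 + 3*I*√18397 ≈ -2.0918e-6 + 406.91*I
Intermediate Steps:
C = 3*I*√18397 (C = √(-165573) = 3*I*√18397 ≈ 406.91*I)
1/(-478329 + T(347, k)) + C = 1/(-478329 + (594 - 1*312)) + 3*I*√18397 = 1/(-478329 + (594 - 312)) + 3*I*√18397 = 1/(-478329 + 282) + 3*I*√18397 = 1/(-478047) + 3*I*√18397 = -1/478047 + 3*I*√18397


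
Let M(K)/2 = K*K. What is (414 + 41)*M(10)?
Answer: 91000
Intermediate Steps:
M(K) = 2*K² (M(K) = 2*(K*K) = 2*K²)
(414 + 41)*M(10) = (414 + 41)*(2*10²) = 455*(2*100) = 455*200 = 91000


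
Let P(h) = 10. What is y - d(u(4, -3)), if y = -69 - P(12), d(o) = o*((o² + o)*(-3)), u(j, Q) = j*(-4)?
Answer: -11599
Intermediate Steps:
u(j, Q) = -4*j
d(o) = o*(-3*o - 3*o²) (d(o) = o*((o + o²)*(-3)) = o*(-3*o - 3*o²))
y = -79 (y = -69 - 1*10 = -69 - 10 = -79)
y - d(u(4, -3)) = -79 - 3*(-4*4)²*(-1 - (-4)*4) = -79 - 3*(-16)²*(-1 - 1*(-16)) = -79 - 3*256*(-1 + 16) = -79 - 3*256*15 = -79 - 1*11520 = -79 - 11520 = -11599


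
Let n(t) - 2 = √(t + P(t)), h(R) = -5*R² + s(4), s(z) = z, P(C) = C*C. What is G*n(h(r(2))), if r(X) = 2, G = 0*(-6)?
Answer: 0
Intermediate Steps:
P(C) = C²
G = 0
h(R) = 4 - 5*R² (h(R) = -5*R² + 4 = 4 - 5*R²)
n(t) = 2 + √(t + t²)
G*n(h(r(2))) = 0*(2 + √((4 - 5*2²)*(1 + (4 - 5*2²)))) = 0*(2 + √((4 - 5*4)*(1 + (4 - 5*4)))) = 0*(2 + √((4 - 20)*(1 + (4 - 20)))) = 0*(2 + √(-16*(1 - 16))) = 0*(2 + √(-16*(-15))) = 0*(2 + √240) = 0*(2 + 4*√15) = 0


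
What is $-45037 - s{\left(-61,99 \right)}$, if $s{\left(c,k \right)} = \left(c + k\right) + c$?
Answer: $-45014$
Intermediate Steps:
$s{\left(c,k \right)} = k + 2 c$
$-45037 - s{\left(-61,99 \right)} = -45037 - \left(99 + 2 \left(-61\right)\right) = -45037 - \left(99 - 122\right) = -45037 - -23 = -45037 + 23 = -45014$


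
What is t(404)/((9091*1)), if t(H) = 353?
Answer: 353/9091 ≈ 0.038830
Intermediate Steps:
t(404)/((9091*1)) = 353/((9091*1)) = 353/9091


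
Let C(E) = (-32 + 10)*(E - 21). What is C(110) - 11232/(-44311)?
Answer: -86749706/44311 ≈ -1957.7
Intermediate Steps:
C(E) = 462 - 22*E (C(E) = -22*(-21 + E) = 462 - 22*E)
C(110) - 11232/(-44311) = (462 - 22*110) - 11232/(-44311) = (462 - 2420) - 11232*(-1/44311) = -1958 + 11232/44311 = -86749706/44311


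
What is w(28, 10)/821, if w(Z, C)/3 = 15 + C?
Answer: 75/821 ≈ 0.091352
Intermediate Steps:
w(Z, C) = 45 + 3*C (w(Z, C) = 3*(15 + C) = 45 + 3*C)
w(28, 10)/821 = (45 + 3*10)/821 = (45 + 30)*(1/821) = 75*(1/821) = 75/821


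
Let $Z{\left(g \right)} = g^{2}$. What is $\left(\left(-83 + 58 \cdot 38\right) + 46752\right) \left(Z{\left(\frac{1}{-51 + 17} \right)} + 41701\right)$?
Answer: $\frac{2355989285661}{1156} \approx 2.0381 \cdot 10^{9}$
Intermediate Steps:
$\left(\left(-83 + 58 \cdot 38\right) + 46752\right) \left(Z{\left(\frac{1}{-51 + 17} \right)} + 41701\right) = \left(\left(-83 + 58 \cdot 38\right) + 46752\right) \left(\left(\frac{1}{-51 + 17}\right)^{2} + 41701\right) = \left(\left(-83 + 2204\right) + 46752\right) \left(\left(\frac{1}{-34}\right)^{2} + 41701\right) = \left(2121 + 46752\right) \left(\left(- \frac{1}{34}\right)^{2} + 41701\right) = 48873 \left(\frac{1}{1156} + 41701\right) = 48873 \cdot \frac{48206357}{1156} = \frac{2355989285661}{1156}$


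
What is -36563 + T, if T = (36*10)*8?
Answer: -33683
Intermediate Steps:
T = 2880 (T = 360*8 = 2880)
-36563 + T = -36563 + 2880 = -33683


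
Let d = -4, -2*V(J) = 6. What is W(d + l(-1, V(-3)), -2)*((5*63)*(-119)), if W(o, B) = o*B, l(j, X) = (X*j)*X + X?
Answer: -1199520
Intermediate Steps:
V(J) = -3 (V(J) = -½*6 = -3)
l(j, X) = X + j*X² (l(j, X) = j*X² + X = X + j*X²)
W(o, B) = B*o
W(d + l(-1, V(-3)), -2)*((5*63)*(-119)) = (-2*(-4 - 3*(1 - 3*(-1))))*((5*63)*(-119)) = (-2*(-4 - 3*(1 + 3)))*(315*(-119)) = -2*(-4 - 3*4)*(-37485) = -2*(-4 - 12)*(-37485) = -2*(-16)*(-37485) = 32*(-37485) = -1199520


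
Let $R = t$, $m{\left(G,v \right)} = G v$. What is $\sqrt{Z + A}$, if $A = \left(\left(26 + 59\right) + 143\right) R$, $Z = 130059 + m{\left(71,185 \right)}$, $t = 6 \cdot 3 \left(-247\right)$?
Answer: $i \sqrt{870494} \approx 933.0 i$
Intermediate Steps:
$t = -4446$ ($t = 18 \left(-247\right) = -4446$)
$R = -4446$
$Z = 143194$ ($Z = 130059 + 71 \cdot 185 = 130059 + 13135 = 143194$)
$A = -1013688$ ($A = \left(\left(26 + 59\right) + 143\right) \left(-4446\right) = \left(85 + 143\right) \left(-4446\right) = 228 \left(-4446\right) = -1013688$)
$\sqrt{Z + A} = \sqrt{143194 - 1013688} = \sqrt{-870494} = i \sqrt{870494}$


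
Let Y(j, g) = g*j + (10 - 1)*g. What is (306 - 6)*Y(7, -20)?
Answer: -96000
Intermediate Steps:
Y(j, g) = 9*g + g*j (Y(j, g) = g*j + 9*g = 9*g + g*j)
(306 - 6)*Y(7, -20) = (306 - 6)*(-20*(9 + 7)) = 300*(-20*16) = 300*(-320) = -96000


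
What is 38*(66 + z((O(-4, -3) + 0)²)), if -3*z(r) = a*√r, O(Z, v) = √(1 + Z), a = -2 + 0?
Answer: 2508 + 76*I*√3/3 ≈ 2508.0 + 43.879*I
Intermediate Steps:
a = -2
z(r) = 2*√r/3 (z(r) = -(-2)*√r/3 = 2*√r/3)
38*(66 + z((O(-4, -3) + 0)²)) = 38*(66 + 2*√((√(1 - 4) + 0)²)/3) = 38*(66 + 2*√((√(-3) + 0)²)/3) = 38*(66 + 2*√((I*√3 + 0)²)/3) = 38*(66 + 2*√((I*√3)²)/3) = 38*(66 + 2*√(-3)/3) = 38*(66 + 2*(I*√3)/3) = 38*(66 + 2*I*√3/3) = 2508 + 76*I*√3/3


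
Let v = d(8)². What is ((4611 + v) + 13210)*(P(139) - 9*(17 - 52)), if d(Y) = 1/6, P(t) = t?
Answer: 145633439/18 ≈ 8.0907e+6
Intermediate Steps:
d(Y) = ⅙
v = 1/36 (v = (⅙)² = 1/36 ≈ 0.027778)
((4611 + v) + 13210)*(P(139) - 9*(17 - 52)) = ((4611 + 1/36) + 13210)*(139 - 9*(17 - 52)) = (165997/36 + 13210)*(139 - 9*(-35)) = 641557*(139 + 315)/36 = (641557/36)*454 = 145633439/18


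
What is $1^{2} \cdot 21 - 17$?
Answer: $4$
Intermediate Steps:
$1^{2} \cdot 21 - 17 = 1 \cdot 21 - 17 = 21 - 17 = 4$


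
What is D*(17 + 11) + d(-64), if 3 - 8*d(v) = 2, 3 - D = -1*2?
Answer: 1121/8 ≈ 140.13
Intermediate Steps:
D = 5 (D = 3 - (-1)*2 = 3 - 1*(-2) = 3 + 2 = 5)
d(v) = ⅛ (d(v) = 3/8 - ⅛*2 = 3/8 - ¼ = ⅛)
D*(17 + 11) + d(-64) = 5*(17 + 11) + ⅛ = 5*28 + ⅛ = 140 + ⅛ = 1121/8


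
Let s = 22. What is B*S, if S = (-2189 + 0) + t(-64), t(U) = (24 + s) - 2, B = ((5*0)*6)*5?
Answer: 0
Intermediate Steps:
B = 0 (B = (0*6)*5 = 0*5 = 0)
t(U) = 44 (t(U) = (24 + 22) - 2 = 46 - 2 = 44)
S = -2145 (S = (-2189 + 0) + 44 = -2189 + 44 = -2145)
B*S = 0*(-2145) = 0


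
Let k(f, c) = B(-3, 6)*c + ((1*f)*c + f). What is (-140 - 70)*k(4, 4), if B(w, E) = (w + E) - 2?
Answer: -5040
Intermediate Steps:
B(w, E) = -2 + E + w (B(w, E) = (E + w) - 2 = -2 + E + w)
k(f, c) = c + f + c*f (k(f, c) = (-2 + 6 - 3)*c + ((1*f)*c + f) = 1*c + (f*c + f) = c + (c*f + f) = c + (f + c*f) = c + f + c*f)
(-140 - 70)*k(4, 4) = (-140 - 70)*(4 + 4 + 4*4) = -210*(4 + 4 + 16) = -210*24 = -5040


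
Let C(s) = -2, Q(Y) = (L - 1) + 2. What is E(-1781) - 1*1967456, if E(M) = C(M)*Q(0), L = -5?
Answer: -1967448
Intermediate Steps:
Q(Y) = -4 (Q(Y) = (-5 - 1) + 2 = -6 + 2 = -4)
E(M) = 8 (E(M) = -2*(-4) = 8)
E(-1781) - 1*1967456 = 8 - 1*1967456 = 8 - 1967456 = -1967448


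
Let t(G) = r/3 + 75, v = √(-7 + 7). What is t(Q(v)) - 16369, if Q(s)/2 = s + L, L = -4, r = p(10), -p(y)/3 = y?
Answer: -16304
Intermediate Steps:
p(y) = -3*y
v = 0 (v = √0 = 0)
r = -30 (r = -3*10 = -30)
Q(s) = -8 + 2*s (Q(s) = 2*(s - 4) = 2*(-4 + s) = -8 + 2*s)
t(G) = 65 (t(G) = -30/3 + 75 = -30*⅓ + 75 = -10 + 75 = 65)
t(Q(v)) - 16369 = 65 - 16369 = -16304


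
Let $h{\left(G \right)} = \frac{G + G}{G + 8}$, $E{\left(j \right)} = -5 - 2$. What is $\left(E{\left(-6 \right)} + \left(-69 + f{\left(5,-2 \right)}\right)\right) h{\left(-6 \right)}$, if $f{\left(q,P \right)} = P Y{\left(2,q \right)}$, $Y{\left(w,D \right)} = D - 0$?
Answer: $516$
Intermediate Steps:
$Y{\left(w,D \right)} = D$ ($Y{\left(w,D \right)} = D + 0 = D$)
$E{\left(j \right)} = -7$ ($E{\left(j \right)} = -5 - 2 = -7$)
$f{\left(q,P \right)} = P q$
$h{\left(G \right)} = \frac{2 G}{8 + G}$
$\left(E{\left(-6 \right)} + \left(-69 + f{\left(5,-2 \right)}\right)\right) h{\left(-6 \right)} = \left(-7 - 79\right) 2 \left(-6\right) \frac{1}{8 - 6} = \left(-7 - 79\right) 2 \left(-6\right) \frac{1}{2} = \left(-86\right) \left(-6\right) = 516$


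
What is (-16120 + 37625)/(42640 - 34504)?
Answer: 21505/8136 ≈ 2.6432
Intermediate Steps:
(-16120 + 37625)/(42640 - 34504) = 21505/8136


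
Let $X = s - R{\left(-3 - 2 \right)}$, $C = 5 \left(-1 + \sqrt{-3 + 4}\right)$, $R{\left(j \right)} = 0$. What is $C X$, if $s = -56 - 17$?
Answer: $0$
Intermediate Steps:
$s = -73$
$C = 0$ ($C = 5 \left(-1 + \sqrt{1}\right) = 5 \left(-1 + 1\right) = 5 \cdot 0 = 0$)
$X = -73$ ($X = -73 - 0 = -73 + 0 = -73$)
$C X = 0 \left(-73\right) = 0$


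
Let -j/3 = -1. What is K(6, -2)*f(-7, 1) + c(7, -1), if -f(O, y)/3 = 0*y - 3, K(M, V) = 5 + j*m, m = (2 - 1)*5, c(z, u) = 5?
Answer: 185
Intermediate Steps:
m = 5 (m = 1*5 = 5)
j = 3 (j = -3*(-1) = 3)
K(M, V) = 20 (K(M, V) = 5 + 3*5 = 5 + 15 = 20)
f(O, y) = 9 (f(O, y) = -3*(0*y - 3) = -3*(0 - 3) = -3*(-3) = 9)
K(6, -2)*f(-7, 1) + c(7, -1) = 20*9 + 5 = 180 + 5 = 185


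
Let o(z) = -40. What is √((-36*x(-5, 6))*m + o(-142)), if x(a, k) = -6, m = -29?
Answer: 4*I*√394 ≈ 79.398*I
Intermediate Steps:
√((-36*x(-5, 6))*m + o(-142)) = √(-36*(-6)*(-29) - 40) = √(216*(-29) - 40) = √(-6264 - 40) = √(-6304) = 4*I*√394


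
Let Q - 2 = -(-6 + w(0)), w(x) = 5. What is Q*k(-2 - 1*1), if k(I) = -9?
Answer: -27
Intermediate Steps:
Q = 3 (Q = 2 - (-6 + 5) = 2 - 1*(-1) = 2 + 1 = 3)
Q*k(-2 - 1*1) = 3*(-9) = -27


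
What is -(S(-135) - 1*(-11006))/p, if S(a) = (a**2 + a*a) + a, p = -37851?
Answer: 47321/37851 ≈ 1.2502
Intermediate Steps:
S(a) = a + 2*a**2 (S(a) = (a**2 + a**2) + a = 2*a**2 + a = a + 2*a**2)
-(S(-135) - 1*(-11006))/p = -(-135*(1 + 2*(-135)) - 1*(-11006))/(-37851) = -(-135*(1 - 270) + 11006)*(-1)/37851 = -(-135*(-269) + 11006)*(-1)/37851 = -(36315 + 11006)*(-1)/37851 = -47321*(-1)/37851 = -1*(-47321/37851) = 47321/37851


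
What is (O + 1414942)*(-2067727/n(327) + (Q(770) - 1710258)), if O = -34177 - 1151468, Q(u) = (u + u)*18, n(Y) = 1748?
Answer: -674854124391847/1748 ≈ -3.8607e+11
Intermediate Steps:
Q(u) = 36*u (Q(u) = (2*u)*18 = 36*u)
O = -1185645
(O + 1414942)*(-2067727/n(327) + (Q(770) - 1710258)) = (-1185645 + 1414942)*(-2067727/1748 + (36*770 - 1710258)) = 229297*(-2067727*1/1748 + (27720 - 1710258)) = 229297*(-2067727/1748 - 1682538) = 229297*(-2943144151/1748) = -674854124391847/1748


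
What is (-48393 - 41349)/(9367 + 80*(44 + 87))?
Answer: -89742/19847 ≈ -4.5217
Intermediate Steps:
(-48393 - 41349)/(9367 + 80*(44 + 87)) = -89742/(9367 + 80*131) = -89742/(9367 + 10480) = -89742/19847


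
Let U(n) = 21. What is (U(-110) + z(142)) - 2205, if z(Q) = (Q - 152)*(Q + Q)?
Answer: -5024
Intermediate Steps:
z(Q) = 2*Q*(-152 + Q) (z(Q) = (-152 + Q)*(2*Q) = 2*Q*(-152 + Q))
(U(-110) + z(142)) - 2205 = (21 + 2*142*(-152 + 142)) - 2205 = (21 + 2*142*(-10)) - 2205 = (21 - 2840) - 2205 = -2819 - 2205 = -5024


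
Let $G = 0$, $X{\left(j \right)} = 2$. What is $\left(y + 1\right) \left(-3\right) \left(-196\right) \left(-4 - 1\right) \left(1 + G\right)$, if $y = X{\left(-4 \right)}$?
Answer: $-8820$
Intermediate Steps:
$y = 2$
$\left(y + 1\right) \left(-3\right) \left(-196\right) \left(-4 - 1\right) \left(1 + G\right) = \left(2 + 1\right) \left(-3\right) \left(-196\right) \left(-4 - 1\right) \left(1 + 0\right) = 3 \left(-3\right) \left(-196\right) \left(\left(-5\right) 1\right) = \left(-9\right) \left(-196\right) \left(-5\right) = 1764 \left(-5\right) = -8820$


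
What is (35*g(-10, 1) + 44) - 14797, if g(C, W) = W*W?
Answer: -14718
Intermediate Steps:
g(C, W) = W²
(35*g(-10, 1) + 44) - 14797 = (35*1² + 44) - 14797 = (35*1 + 44) - 14797 = (35 + 44) - 14797 = 79 - 14797 = -14718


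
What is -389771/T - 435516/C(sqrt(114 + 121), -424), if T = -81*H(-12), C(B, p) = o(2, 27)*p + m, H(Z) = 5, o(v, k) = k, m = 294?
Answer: 753981619/752895 ≈ 1001.4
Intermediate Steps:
C(B, p) = 294 + 27*p (C(B, p) = 27*p + 294 = 294 + 27*p)
T = -405 (T = -81*5 = -405)
-389771/T - 435516/C(sqrt(114 + 121), -424) = -389771/(-405) - 435516/(294 + 27*(-424)) = -389771*(-1/405) - 435516/(294 - 11448) = 389771/405 - 435516/(-11154) = 389771/405 - 435516*(-1/11154) = 389771/405 + 72586/1859 = 753981619/752895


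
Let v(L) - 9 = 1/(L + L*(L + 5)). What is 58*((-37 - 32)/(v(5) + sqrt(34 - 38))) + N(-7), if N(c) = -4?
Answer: -27551756/64529 + 6053025*I/64529 ≈ -426.97 + 93.803*I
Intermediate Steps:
v(L) = 9 + 1/(L + L*(5 + L)) (v(L) = 9 + 1/(L + L*(L + 5)) = 9 + 1/(L + L*(5 + L)))
58*((-37 - 32)/(v(5) + sqrt(34 - 38))) + N(-7) = 58*((-37 - 32)/((1 + 9*5**2 + 54*5)/(5*(6 + 5)) + sqrt(34 - 38))) - 4 = 58*(-69/((1/5)*(1 + 9*25 + 270)/11 + sqrt(-4))) - 4 = 58*(-69/((1/5)*(1/11)*(1 + 225 + 270) + 2*I)) - 4 = 58*(-69/((1/5)*(1/11)*496 + 2*I)) - 4 = 58*(-69*3025*(496/55 - 2*I)/258116) - 4 = 58*(-208725*(496/55 - 2*I)/258116) - 4 = -6053025*(496/55 - 2*I)/129058 - 4 = -4 - 6053025*(496/55 - 2*I)/129058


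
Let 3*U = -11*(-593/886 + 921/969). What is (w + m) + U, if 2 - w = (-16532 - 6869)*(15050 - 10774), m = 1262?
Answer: 28636097926289/286178 ≈ 1.0006e+8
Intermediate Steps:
U = -295031/286178 (U = (-11*(-593/886 + 921/969))/3 = (-11*(-593*1/886 + 921*(1/969)))/3 = (-11*(-593/886 + 307/323))/3 = (-11*80463/286178)/3 = (⅓)*(-885093/286178) = -295031/286178 ≈ -1.0309)
w = 100062678 (w = 2 - (-16532 - 6869)*(15050 - 10774) = 2 - (-23401)*4276 = 2 - 1*(-100062676) = 2 + 100062676 = 100062678)
(w + m) + U = (100062678 + 1262) - 295031/286178 = 100063940 - 295031/286178 = 28636097926289/286178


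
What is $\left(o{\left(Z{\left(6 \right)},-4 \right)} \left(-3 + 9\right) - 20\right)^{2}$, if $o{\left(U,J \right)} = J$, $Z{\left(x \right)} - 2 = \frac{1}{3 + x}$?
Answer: $1936$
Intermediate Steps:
$Z{\left(x \right)} = 2 + \frac{1}{3 + x}$
$\left(o{\left(Z{\left(6 \right)},-4 \right)} \left(-3 + 9\right) - 20\right)^{2} = \left(- 4 \left(-3 + 9\right) - 20\right)^{2} = \left(\left(-4\right) 6 - 20\right)^{2} = \left(-24 - 20\right)^{2} = \left(-44\right)^{2} = 1936$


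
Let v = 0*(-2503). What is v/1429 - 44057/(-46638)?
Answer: 44057/46638 ≈ 0.94466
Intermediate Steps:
v = 0
v/1429 - 44057/(-46638) = 0/1429 - 44057/(-46638) = 0*(1/1429) - 44057*(-1/46638) = 0 + 44057/46638 = 44057/46638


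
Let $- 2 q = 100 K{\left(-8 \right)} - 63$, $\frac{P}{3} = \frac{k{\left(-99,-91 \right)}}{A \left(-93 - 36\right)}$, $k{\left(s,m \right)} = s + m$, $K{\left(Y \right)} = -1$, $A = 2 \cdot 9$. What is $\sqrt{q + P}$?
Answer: $\frac{\sqrt{5441306}}{258} \approx 9.0413$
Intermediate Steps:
$A = 18$
$k{\left(s,m \right)} = m + s$
$P = \frac{95}{387}$ ($P = 3 \frac{-91 - 99}{18 \left(-93 - 36\right)} = 3 \left(- \frac{190}{18 \left(-129\right)}\right) = 3 \left(- \frac{190}{-2322}\right) = 3 \left(\left(-190\right) \left(- \frac{1}{2322}\right)\right) = 3 \cdot \frac{95}{1161} = \frac{95}{387} \approx 0.24548$)
$q = \frac{163}{2}$ ($q = - \frac{100 \left(-1\right) - 63}{2} = - \frac{-100 - 63}{2} = \left(- \frac{1}{2}\right) \left(-163\right) = \frac{163}{2} \approx 81.5$)
$\sqrt{q + P} = \sqrt{\frac{163}{2} + \frac{95}{387}} = \sqrt{\frac{63271}{774}} = \frac{\sqrt{5441306}}{258}$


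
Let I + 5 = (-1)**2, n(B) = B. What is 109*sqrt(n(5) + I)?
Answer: 109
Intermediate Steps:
I = -4 (I = -5 + (-1)**2 = -5 + 1 = -4)
109*sqrt(n(5) + I) = 109*sqrt(5 - 4) = 109*sqrt(1) = 109*1 = 109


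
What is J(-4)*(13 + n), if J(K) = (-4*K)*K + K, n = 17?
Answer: -2040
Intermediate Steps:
J(K) = K - 4*K**2 (J(K) = -4*K**2 + K = K - 4*K**2)
J(-4)*(13 + n) = (-4*(1 - 4*(-4)))*(13 + 17) = -4*(1 + 16)*30 = -4*17*30 = -68*30 = -2040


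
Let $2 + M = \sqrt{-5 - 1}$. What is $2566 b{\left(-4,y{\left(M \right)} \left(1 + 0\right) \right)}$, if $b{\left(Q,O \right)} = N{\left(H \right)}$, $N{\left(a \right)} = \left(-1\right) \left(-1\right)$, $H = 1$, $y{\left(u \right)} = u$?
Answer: $2566$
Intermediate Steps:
$M = -2 + i \sqrt{6}$ ($M = -2 + \sqrt{-5 - 1} = -2 + \sqrt{-6} = -2 + i \sqrt{6} \approx -2.0 + 2.4495 i$)
$N{\left(a \right)} = 1$
$b{\left(Q,O \right)} = 1$
$2566 b{\left(-4,y{\left(M \right)} \left(1 + 0\right) \right)} = 2566 \cdot 1 = 2566$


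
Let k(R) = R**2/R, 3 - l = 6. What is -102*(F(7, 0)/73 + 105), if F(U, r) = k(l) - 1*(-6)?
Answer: -782136/73 ≈ -10714.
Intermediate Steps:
l = -3 (l = 3 - 1*6 = 3 - 6 = -3)
k(R) = R
F(U, r) = 3 (F(U, r) = -3 - 1*(-6) = -3 + 6 = 3)
-102*(F(7, 0)/73 + 105) = -102*(3/73 + 105) = -102*7668/73 = -782136/73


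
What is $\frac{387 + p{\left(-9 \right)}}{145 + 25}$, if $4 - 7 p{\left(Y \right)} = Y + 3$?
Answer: $\frac{2719}{1190} \approx 2.2849$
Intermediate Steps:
$p{\left(Y \right)} = \frac{1}{7} - \frac{Y}{7}$ ($p{\left(Y \right)} = \frac{4}{7} - \frac{Y + 3}{7} = \frac{4}{7} - \frac{3 + Y}{7} = \frac{4}{7} - \left(\frac{3}{7} + \frac{Y}{7}\right) = \frac{1}{7} - \frac{Y}{7}$)
$\frac{387 + p{\left(-9 \right)}}{145 + 25} = \frac{387 + \left(\frac{1}{7} - - \frac{9}{7}\right)}{145 + 25} = \frac{387 + \left(\frac{1}{7} + \frac{9}{7}\right)}{170} = \left(387 + \frac{10}{7}\right) \frac{1}{170} = \frac{2719}{7} \cdot \frac{1}{170} = \frac{2719}{1190}$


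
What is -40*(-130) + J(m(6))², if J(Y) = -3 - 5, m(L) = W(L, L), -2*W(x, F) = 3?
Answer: 5264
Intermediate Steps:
W(x, F) = -3/2 (W(x, F) = -½*3 = -3/2)
m(L) = -3/2
J(Y) = -8
-40*(-130) + J(m(6))² = -40*(-130) + (-8)² = 5200 + 64 = 5264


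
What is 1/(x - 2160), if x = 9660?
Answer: 1/7500 ≈ 0.00013333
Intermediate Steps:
1/(x - 2160) = 1/(9660 - 2160) = 1/7500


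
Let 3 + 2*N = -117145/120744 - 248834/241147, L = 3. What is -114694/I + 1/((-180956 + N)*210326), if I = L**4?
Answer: -127104250556346145392356590/89764454069644852736793 ≈ -1416.0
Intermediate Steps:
N = -145645537915/58234106736 (N = -3/2 + (-117145/120744 - 248834/241147)/2 = -3/2 + (1/2)*(-58294377811/29117053368) = -3/2 - 58294377811/58234106736 = -145645537915/58234106736 ≈ -2.5010)
I = 81 (I = 3**4 = 81)
-114694/I + 1/((-180956 + N)*210326) = -114694/81 + 1/(-180956 - 145645537915/58234106736*210326) = -114694*1/81 + (1/210326)/(-10537956664057531/58234106736) = -114694/81 - 58234106736/10537956664057531*1/210326 = -114694/81 - 29117053368/1108203136662282132553 = -127104250556346145392356590/89764454069644852736793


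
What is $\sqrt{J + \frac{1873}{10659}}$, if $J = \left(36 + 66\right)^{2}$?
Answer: $\frac{\sqrt{1182062943831}}{10659} \approx 102.0$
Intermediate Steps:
$J = 10404$ ($J = 102^{2} = 10404$)
$\sqrt{J + \frac{1873}{10659}} = \sqrt{10404 + \frac{1873}{10659}} = \sqrt{\frac{110898109}{10659}} = \frac{\sqrt{1182062943831}}{10659}$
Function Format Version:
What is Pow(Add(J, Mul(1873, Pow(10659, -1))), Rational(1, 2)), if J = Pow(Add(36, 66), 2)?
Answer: Mul(Rational(1, 10659), Pow(1182062943831, Rational(1, 2))) ≈ 102.00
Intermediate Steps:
J = 10404 (J = Pow(102, 2) = 10404)
Pow(Add(J, Mul(1873, Pow(10659, -1))), Rational(1, 2)) = Pow(Add(10404, Mul(1873, Pow(10659, -1))), Rational(1, 2)) = Pow(Add(10404, Mul(1873, Rational(1, 10659))), Rational(1, 2)) = Pow(Add(10404, Rational(1873, 10659)), Rational(1, 2)) = Pow(Rational(110898109, 10659), Rational(1, 2)) = Mul(Rational(1, 10659), Pow(1182062943831, Rational(1, 2)))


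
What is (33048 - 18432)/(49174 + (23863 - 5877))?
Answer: 1827/8395 ≈ 0.21763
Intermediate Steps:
(33048 - 18432)/(49174 + (23863 - 5877)) = 14616/(49174 + 17986) = 14616/67160 = 14616*(1/67160) = 1827/8395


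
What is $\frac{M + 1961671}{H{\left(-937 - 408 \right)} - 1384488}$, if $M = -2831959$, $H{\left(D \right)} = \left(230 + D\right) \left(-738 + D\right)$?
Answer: $- \frac{870288}{938057} \approx -0.92776$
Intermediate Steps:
$H{\left(D \right)} = \left(-738 + D\right) \left(230 + D\right)$
$\frac{M + 1961671}{H{\left(-937 - 408 \right)} - 1384488} = \frac{-2831959 + 1961671}{\left(-169740 + \left(-937 - 408\right)^{2} - 508 \left(-937 - 408\right)\right) - 1384488} = - \frac{870288}{\left(-169740 + \left(-1345\right)^{2} - -683260\right) - 1384488} = - \frac{870288}{\left(-169740 + 1809025 + 683260\right) - 1384488} = - \frac{870288}{2322545 - 1384488} = - \frac{870288}{938057}$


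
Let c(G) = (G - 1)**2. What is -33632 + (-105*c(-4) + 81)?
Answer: -36176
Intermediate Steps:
c(G) = (-1 + G)**2
-33632 + (-105*c(-4) + 81) = -33632 + (-105*(-1 - 4)**2 + 81) = -33632 + (-105*(-5)**2 + 81) = -33632 + (-105*25 + 81) = -33632 + (-2625 + 81) = -33632 - 2544 = -36176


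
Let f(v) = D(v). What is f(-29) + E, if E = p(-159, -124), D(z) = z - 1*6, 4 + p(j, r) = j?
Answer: -198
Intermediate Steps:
p(j, r) = -4 + j
D(z) = -6 + z (D(z) = z - 6 = -6 + z)
E = -163 (E = -4 - 159 = -163)
f(v) = -6 + v
f(-29) + E = (-6 - 29) - 163 = -35 - 163 = -198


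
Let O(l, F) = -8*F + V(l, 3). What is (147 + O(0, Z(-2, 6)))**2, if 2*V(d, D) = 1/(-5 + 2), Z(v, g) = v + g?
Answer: 474721/36 ≈ 13187.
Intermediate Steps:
Z(v, g) = g + v
V(d, D) = -1/6 (V(d, D) = 1/(2*(-5 + 2)) = (1/2)/(-3) = (1/2)*(-1/3) = -1/6)
O(l, F) = -1/6 - 8*F (O(l, F) = -8*F - 1/6 = -1/6 - 8*F)
(147 + O(0, Z(-2, 6)))**2 = (147 + (-1/6 - 8*(6 - 2)))**2 = (147 + (-1/6 - 8*4))**2 = (147 + (-1/6 - 32))**2 = (147 - 193/6)**2 = (689/6)**2 = 474721/36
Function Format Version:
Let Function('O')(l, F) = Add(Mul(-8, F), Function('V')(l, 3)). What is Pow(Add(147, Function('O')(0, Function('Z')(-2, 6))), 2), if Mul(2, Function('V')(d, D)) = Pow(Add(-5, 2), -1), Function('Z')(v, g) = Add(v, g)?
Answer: Rational(474721, 36) ≈ 13187.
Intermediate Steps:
Function('Z')(v, g) = Add(g, v)
Function('V')(d, D) = Rational(-1, 6) (Function('V')(d, D) = Mul(Rational(1, 2), Pow(Add(-5, 2), -1)) = Mul(Rational(1, 2), Pow(-3, -1)) = Mul(Rational(1, 2), Rational(-1, 3)) = Rational(-1, 6))
Function('O')(l, F) = Add(Rational(-1, 6), Mul(-8, F)) (Function('O')(l, F) = Add(Mul(-8, F), Rational(-1, 6)) = Add(Rational(-1, 6), Mul(-8, F)))
Pow(Add(147, Function('O')(0, Function('Z')(-2, 6))), 2) = Pow(Add(147, Add(Rational(-1, 6), Mul(-8, Add(6, -2)))), 2) = Pow(Add(147, Add(Rational(-1, 6), Mul(-8, 4))), 2) = Pow(Add(147, Add(Rational(-1, 6), -32)), 2) = Pow(Add(147, Rational(-193, 6)), 2) = Pow(Rational(689, 6), 2) = Rational(474721, 36)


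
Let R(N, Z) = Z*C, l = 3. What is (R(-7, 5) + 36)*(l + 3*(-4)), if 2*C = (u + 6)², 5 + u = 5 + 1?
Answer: -2853/2 ≈ -1426.5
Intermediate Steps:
u = 1 (u = -5 + (5 + 1) = -5 + 6 = 1)
C = 49/2 (C = (1 + 6)²/2 = (½)*7² = (½)*49 = 49/2 ≈ 24.500)
R(N, Z) = 49*Z/2 (R(N, Z) = Z*(49/2) = 49*Z/2)
(R(-7, 5) + 36)*(l + 3*(-4)) = ((49/2)*5 + 36)*(3 + 3*(-4)) = (245/2 + 36)*(3 - 12) = (317/2)*(-9) = -2853/2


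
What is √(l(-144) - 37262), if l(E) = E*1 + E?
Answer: 5*I*√1502 ≈ 193.78*I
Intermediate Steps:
l(E) = 2*E (l(E) = E + E = 2*E)
√(l(-144) - 37262) = √(2*(-144) - 37262) = √(-288 - 37262) = √(-37550) = 5*I*√1502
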